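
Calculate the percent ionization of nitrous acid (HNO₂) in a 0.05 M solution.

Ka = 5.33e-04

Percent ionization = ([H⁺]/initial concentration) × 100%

Using Ka equilibrium: x² + Ka×x - Ka×C = 0. Solving: [H⁺] = 4.9027e-03. Percent = (4.9027e-03/0.05) × 100

Percent ionization = 9.81%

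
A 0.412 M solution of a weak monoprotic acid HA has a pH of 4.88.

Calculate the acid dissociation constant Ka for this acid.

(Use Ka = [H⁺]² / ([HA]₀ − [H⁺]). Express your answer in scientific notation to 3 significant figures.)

[H⁺] = 10^(−pH) = 10^(−4.88) = 1.318e-05 M. For HA ⇌ H⁺ + A⁻, Ka = [H⁺][A⁻]/[HA] = [H⁺]² / ([HA]₀ − [H⁺]) = (1.318e-05)² / (0.412 − 1.318e-05) = 4.22e-10.

K_a = 4.22e-10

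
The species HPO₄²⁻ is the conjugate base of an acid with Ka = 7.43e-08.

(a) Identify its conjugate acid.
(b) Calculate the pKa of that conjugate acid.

(a) The conjugate acid is formed by adding one H⁺ to HPO₄²⁻, giving H₂PO₄⁻. (b) pKa = -log(Ka) = -log(7.43e-08) = 7.13.

Conjugate acid: H₂PO₄⁻; pK_a = 7.13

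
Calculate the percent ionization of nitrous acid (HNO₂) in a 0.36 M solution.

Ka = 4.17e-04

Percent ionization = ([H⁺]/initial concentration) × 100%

Using Ka equilibrium: x² + Ka×x - Ka×C = 0. Solving: [H⁺] = 1.2046e-02. Percent = (1.2046e-02/0.36) × 100

Percent ionization = 3.35%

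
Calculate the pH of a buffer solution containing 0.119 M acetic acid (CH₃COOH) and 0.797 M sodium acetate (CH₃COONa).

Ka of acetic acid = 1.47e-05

pKa = -log(1.47e-05) = 4.83. pH = pKa + log([A⁻]/[HA]) = 4.83 + log(0.797/0.119)

pH = 5.66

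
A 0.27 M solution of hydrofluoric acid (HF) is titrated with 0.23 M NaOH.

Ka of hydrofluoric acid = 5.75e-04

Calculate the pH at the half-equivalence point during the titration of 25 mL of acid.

At half-equivalence [HA] = [A⁻], so Henderson-Hasselbalch gives pH = pKa = -log(5.75e-04) = 3.24.

pH = pKa = 3.24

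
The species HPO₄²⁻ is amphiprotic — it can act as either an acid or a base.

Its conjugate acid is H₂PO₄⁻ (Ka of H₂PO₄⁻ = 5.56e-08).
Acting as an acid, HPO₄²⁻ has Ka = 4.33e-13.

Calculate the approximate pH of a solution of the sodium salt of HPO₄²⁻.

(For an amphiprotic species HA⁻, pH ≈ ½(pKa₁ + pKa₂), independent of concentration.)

pKa₁ = -log(5.56e-08) = 7.25; pKa₂ = -log(4.33e-13) = 12.36. For an amphiprotic species, pH ≈ ½(pKa₁ + pKa₂) = ½(7.25 + 12.36) = 9.81.

pH = 9.81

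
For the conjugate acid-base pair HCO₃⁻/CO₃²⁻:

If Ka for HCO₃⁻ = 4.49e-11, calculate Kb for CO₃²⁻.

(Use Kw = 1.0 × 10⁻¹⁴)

For a conjugate pair Ka × Kb = Kw, so Kb = Kw/Ka = 1.0 × 10⁻¹⁴ / 4.49e-11 = 2.23e-04.

K_b = 2.23e-04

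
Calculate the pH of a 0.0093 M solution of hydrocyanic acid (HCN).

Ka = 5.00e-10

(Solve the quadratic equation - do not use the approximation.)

x² + Ka×x - Ka×C = 0. Using quadratic formula: [H⁺] = 2.1561e-06

pH = 5.67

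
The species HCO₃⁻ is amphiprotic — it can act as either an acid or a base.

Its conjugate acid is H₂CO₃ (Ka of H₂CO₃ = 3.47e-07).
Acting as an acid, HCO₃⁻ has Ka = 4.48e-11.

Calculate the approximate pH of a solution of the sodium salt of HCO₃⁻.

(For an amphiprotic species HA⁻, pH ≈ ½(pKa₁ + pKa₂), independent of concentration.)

pKa₁ = -log(3.47e-07) = 6.46; pKa₂ = -log(4.48e-11) = 10.35. For an amphiprotic species, pH ≈ ½(pKa₁ + pKa₂) = ½(6.46 + 10.35) = 8.40.

pH = 8.40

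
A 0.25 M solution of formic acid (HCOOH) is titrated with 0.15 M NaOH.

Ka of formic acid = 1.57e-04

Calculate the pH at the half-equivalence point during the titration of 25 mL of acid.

At half-equivalence [HA] = [A⁻], so Henderson-Hasselbalch gives pH = pKa = -log(1.57e-04) = 3.80.

pH = pKa = 3.80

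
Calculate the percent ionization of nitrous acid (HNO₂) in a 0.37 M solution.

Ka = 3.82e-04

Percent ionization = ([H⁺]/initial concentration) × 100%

Using Ka equilibrium: x² + Ka×x - Ka×C = 0. Solving: [H⁺] = 1.1699e-02. Percent = (1.1699e-02/0.37) × 100

Percent ionization = 3.16%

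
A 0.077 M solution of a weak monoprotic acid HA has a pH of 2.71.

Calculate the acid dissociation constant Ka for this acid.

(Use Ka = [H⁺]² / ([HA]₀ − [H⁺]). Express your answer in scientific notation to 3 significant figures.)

[H⁺] = 10^(−pH) = 10^(−2.71) = 1.950e-03 M. For HA ⇌ H⁺ + A⁻, Ka = [H⁺][A⁻]/[HA] = [H⁺]² / ([HA]₀ − [H⁺]) = (1.950e-03)² / (0.077 − 1.950e-03) = 5.07e-05.

K_a = 5.07e-05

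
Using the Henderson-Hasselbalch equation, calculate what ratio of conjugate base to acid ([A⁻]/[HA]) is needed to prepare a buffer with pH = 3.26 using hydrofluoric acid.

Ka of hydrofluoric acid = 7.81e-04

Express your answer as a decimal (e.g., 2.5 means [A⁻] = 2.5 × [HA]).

pKa = -log(7.81e-04) = 3.1073. pH = pKa + log([A⁻]/[HA]), so log([A⁻]/[HA]) = pH − pKa = 3.26 − 3.1073 = 0.1527. [A⁻]/[HA] = 10^(0.1527) = 1.42

[A⁻]/[HA] = 1.42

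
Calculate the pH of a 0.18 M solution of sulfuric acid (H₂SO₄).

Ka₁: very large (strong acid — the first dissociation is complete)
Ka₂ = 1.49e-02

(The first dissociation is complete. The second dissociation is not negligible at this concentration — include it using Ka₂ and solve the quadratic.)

First dissociation is complete: [H⁺]₀ = [HSO₄⁻]₀ = C = 0.18 M. Second dissociation HSO₄⁻ ⇌ H⁺ + SO₄²⁻: let x = [SO₄²⁻]. Ka₂ = (C + x)·x / (C − x) = 1.49e-02 → x² + (C + Ka₂)·x − Ka₂·C = 0 → x² + 0.19490·x − 2.682e-03 = 0. x = (−0.19490 + √(0.19490² + 4 × 2.682e-03)) / 2 = 1.2906e-02 M. [H⁺] = C + x = 0.18 + 1.2906e-02 = 1.9291e-01 M. pH = -log(1.9291e-01) = 0.71.

pH = 0.71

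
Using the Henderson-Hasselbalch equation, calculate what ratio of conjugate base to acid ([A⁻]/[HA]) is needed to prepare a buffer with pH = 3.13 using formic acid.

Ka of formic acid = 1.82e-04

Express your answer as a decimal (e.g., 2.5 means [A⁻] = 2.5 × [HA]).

pKa = -log(1.82e-04) = 3.7399. pH = pKa + log([A⁻]/[HA]), so log([A⁻]/[HA]) = pH − pKa = 3.13 − 3.7399 = -0.6099. [A⁻]/[HA] = 10^(-0.6099) = 0.246

[A⁻]/[HA] = 0.246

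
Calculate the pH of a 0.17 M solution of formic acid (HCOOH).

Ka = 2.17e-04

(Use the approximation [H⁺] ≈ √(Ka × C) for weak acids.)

[H⁺] = √(Ka × C) = √(2.17e-04 × 0.17) = 6.0737e-03. pH = -log(6.0737e-03)

pH = 2.22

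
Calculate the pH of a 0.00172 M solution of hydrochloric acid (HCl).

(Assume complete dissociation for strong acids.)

[H⁺] = 0.00172 M for strong acid. pH = -log[H⁺] = -log(0.00172)

pH = 2.76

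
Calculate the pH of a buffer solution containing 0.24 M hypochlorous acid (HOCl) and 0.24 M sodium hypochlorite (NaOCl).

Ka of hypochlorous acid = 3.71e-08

pKa = -log(3.71e-08) = 7.43. pH = pKa + log([A⁻]/[HA]) = 7.43 + log(0.24/0.24)

pH = 7.43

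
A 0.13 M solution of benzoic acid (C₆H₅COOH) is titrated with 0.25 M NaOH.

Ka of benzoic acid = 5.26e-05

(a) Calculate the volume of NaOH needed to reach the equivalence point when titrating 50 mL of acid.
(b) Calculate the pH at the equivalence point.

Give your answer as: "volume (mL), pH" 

moles acid = 0.13 × 50/1000 = 0.0065 mol; V_base = moles/0.25 × 1000 = 26.0 mL. At equivalence only the conjugate base is present: [A⁻] = 0.0065/0.076 = 8.5526e-02 M. Kb = Kw/Ka = 1.90e-10; [OH⁻] = √(Kb × [A⁻]) = 4.0323e-06; pOH = 5.39; pH = 14 - pOH = 8.61.

V = 26.0 mL, pH = 8.61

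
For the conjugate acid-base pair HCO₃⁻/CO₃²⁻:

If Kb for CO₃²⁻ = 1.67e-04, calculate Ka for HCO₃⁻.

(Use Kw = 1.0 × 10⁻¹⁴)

For a conjugate pair Ka × Kb = Kw, so Ka = Kw/Kb = 1.0 × 10⁻¹⁴ / 1.67e-04 = 5.99e-11.

K_a = 5.99e-11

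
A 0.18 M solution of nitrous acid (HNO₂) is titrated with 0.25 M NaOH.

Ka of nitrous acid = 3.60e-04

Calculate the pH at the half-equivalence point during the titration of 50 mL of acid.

At half-equivalence [HA] = [A⁻], so Henderson-Hasselbalch gives pH = pKa = -log(3.60e-04) = 3.44.

pH = pKa = 3.44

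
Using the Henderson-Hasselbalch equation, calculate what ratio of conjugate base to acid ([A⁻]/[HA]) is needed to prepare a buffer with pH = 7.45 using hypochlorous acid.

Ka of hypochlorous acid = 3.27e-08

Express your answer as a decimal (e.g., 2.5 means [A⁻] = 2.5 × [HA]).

pKa = -log(3.27e-08) = 7.4855. pH = pKa + log([A⁻]/[HA]), so log([A⁻]/[HA]) = pH − pKa = 7.45 − 7.4855 = -0.0355. [A⁻]/[HA] = 10^(-0.0355) = 0.922

[A⁻]/[HA] = 0.922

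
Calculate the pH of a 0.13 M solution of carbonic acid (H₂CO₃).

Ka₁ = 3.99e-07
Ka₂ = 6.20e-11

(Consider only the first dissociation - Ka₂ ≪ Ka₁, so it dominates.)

First dissociation dominates. From Ka₁ = [H⁺][HA⁻]/[H₂A], x² + Ka₁·x − Ka₁·C = 0 with C = 0.13 M and Ka₁ = 3.99e-07. Solving: [H⁺] = (−Ka₁ + √(Ka₁² + 4·Ka₁·C)) / 2 = 2.2755e-04 M. pH = -log(2.2755e-04) = 3.64.

pH = 3.64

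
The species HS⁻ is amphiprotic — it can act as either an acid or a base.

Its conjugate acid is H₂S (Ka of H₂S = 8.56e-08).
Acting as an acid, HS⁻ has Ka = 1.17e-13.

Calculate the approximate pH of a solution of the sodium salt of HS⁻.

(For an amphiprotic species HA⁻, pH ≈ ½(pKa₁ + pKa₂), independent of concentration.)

pKa₁ = -log(8.56e-08) = 7.07; pKa₂ = -log(1.17e-13) = 12.93. For an amphiprotic species, pH ≈ ½(pKa₁ + pKa₂) = ½(7.07 + 12.93) = 10.00.

pH = 10.00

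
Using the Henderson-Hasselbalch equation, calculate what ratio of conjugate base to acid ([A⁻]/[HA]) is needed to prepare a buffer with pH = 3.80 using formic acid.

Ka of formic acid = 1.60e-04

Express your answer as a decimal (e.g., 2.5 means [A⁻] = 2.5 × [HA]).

pKa = -log(1.60e-04) = 3.7959. pH = pKa + log([A⁻]/[HA]), so log([A⁻]/[HA]) = pH − pKa = 3.80 − 3.7959 = 0.0041. [A⁻]/[HA] = 10^(0.0041) = 1.01

[A⁻]/[HA] = 1.01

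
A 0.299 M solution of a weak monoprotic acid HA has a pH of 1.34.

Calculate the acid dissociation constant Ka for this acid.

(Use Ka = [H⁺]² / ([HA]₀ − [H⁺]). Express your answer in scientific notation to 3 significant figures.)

[H⁺] = 10^(−pH) = 10^(−1.34) = 4.571e-02 M. For HA ⇌ H⁺ + A⁻, Ka = [H⁺][A⁻]/[HA] = [H⁺]² / ([HA]₀ − [H⁺]) = (4.571e-02)² / (0.299 − 4.571e-02) = 8.25e-03.

K_a = 8.25e-03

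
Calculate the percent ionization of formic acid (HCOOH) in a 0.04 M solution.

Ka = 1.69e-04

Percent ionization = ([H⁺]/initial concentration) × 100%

Using Ka equilibrium: x² + Ka×x - Ka×C = 0. Solving: [H⁺] = 2.5169e-03. Percent = (2.5169e-03/0.04) × 100

Percent ionization = 6.29%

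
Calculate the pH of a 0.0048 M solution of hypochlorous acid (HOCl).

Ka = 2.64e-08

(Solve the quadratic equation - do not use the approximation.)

x² + Ka×x - Ka×C = 0. Using quadratic formula: [H⁺] = 1.1244e-05

pH = 4.95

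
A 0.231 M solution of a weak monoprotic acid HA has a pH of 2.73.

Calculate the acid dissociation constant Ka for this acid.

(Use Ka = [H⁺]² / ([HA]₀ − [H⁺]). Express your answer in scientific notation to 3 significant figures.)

[H⁺] = 10^(−pH) = 10^(−2.73) = 1.862e-03 M. For HA ⇌ H⁺ + A⁻, Ka = [H⁺][A⁻]/[HA] = [H⁺]² / ([HA]₀ − [H⁺]) = (1.862e-03)² / (0.231 − 1.862e-03) = 1.51e-05.

K_a = 1.51e-05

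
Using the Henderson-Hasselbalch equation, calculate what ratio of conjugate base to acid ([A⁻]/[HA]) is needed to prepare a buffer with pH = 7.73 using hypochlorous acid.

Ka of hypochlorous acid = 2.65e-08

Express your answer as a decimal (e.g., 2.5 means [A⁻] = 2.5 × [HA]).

pKa = -log(2.65e-08) = 7.5768. pH = pKa + log([A⁻]/[HA]), so log([A⁻]/[HA]) = pH − pKa = 7.73 − 7.5768 = 0.1532. [A⁻]/[HA] = 10^(0.1532) = 1.42

[A⁻]/[HA] = 1.42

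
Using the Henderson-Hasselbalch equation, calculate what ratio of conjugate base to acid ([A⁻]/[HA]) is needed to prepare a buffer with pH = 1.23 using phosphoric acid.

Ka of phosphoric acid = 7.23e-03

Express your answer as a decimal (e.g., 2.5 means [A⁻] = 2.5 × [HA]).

pKa = -log(7.23e-03) = 2.1409. pH = pKa + log([A⁻]/[HA]), so log([A⁻]/[HA]) = pH − pKa = 1.23 − 2.1409 = -0.9109. [A⁻]/[HA] = 10^(-0.9109) = 0.123

[A⁻]/[HA] = 0.123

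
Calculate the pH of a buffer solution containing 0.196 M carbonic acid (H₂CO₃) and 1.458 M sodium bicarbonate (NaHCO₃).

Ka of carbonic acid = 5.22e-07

pKa = -log(5.22e-07) = 6.28. pH = pKa + log([A⁻]/[HA]) = 6.28 + log(1.458/0.196)

pH = 7.15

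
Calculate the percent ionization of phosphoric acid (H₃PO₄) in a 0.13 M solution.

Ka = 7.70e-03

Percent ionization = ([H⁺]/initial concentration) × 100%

Using Ka equilibrium: x² + Ka×x - Ka×C = 0. Solving: [H⁺] = 2.8022e-02. Percent = (2.8022e-02/0.13) × 100

Percent ionization = 21.6%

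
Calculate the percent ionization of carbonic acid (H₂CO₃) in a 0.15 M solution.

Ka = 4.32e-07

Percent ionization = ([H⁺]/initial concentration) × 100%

Using Ka equilibrium: x² + Ka×x - Ka×C = 0. Solving: [H⁺] = 2.5434e-04. Percent = (2.5434e-04/0.15) × 100

Percent ionization = 0.17%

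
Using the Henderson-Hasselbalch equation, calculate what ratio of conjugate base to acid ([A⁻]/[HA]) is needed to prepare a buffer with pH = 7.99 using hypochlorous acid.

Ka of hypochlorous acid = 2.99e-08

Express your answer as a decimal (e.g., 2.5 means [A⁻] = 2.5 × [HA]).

pKa = -log(2.99e-08) = 7.5243. pH = pKa + log([A⁻]/[HA]), so log([A⁻]/[HA]) = pH − pKa = 7.99 − 7.5243 = 0.4657. [A⁻]/[HA] = 10^(0.4657) = 2.92

[A⁻]/[HA] = 2.92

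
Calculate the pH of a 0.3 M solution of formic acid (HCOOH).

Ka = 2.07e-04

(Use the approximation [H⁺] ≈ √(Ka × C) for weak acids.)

[H⁺] = √(Ka × C) = √(2.07e-04 × 0.3) = 7.8804e-03. pH = -log(7.8804e-03)

pH = 2.10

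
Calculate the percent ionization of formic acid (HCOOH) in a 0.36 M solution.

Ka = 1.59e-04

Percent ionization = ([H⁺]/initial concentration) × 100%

Using Ka equilibrium: x² + Ka×x - Ka×C = 0. Solving: [H⁺] = 7.4866e-03. Percent = (7.4866e-03/0.36) × 100

Percent ionization = 2.08%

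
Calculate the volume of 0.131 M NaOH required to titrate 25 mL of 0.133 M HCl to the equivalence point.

At equivalence: moles acid = moles base. moles HCl = 0.133 × 25/1000 = 0.003325 mol. V_base = moles / 0.131 × 1000 = 25.4 mL.

V_{base} = 25.4 mL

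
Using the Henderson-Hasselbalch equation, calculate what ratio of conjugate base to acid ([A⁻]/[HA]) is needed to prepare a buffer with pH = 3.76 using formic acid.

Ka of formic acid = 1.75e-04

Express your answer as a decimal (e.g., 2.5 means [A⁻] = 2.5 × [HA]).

pKa = -log(1.75e-04) = 3.7570. pH = pKa + log([A⁻]/[HA]), so log([A⁻]/[HA]) = pH − pKa = 3.76 − 3.7570 = 0.0030. [A⁻]/[HA] = 10^(0.0030) = 1.01

[A⁻]/[HA] = 1.01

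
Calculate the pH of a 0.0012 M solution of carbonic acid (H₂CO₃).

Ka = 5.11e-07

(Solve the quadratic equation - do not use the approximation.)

x² + Ka×x - Ka×C = 0. Using quadratic formula: [H⁺] = 2.4509e-05

pH = 4.61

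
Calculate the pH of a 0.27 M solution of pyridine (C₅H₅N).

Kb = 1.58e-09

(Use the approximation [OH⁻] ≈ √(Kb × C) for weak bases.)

[OH⁻] = √(Kb × C) = √(1.58e-09 × 0.27) = 2.0654e-05. pOH = 4.68, pH = 14 - pOH

pH = 9.32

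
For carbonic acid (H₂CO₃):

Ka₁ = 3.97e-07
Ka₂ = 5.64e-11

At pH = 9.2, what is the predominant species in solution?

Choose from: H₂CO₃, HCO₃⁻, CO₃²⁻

pKa₁ = 6.40, pKa₂ = 10.25. For a polyprotic acid the predominant species crosses at each pKa: below pKa_n the protonated form dominates, above it the deprotonated form does. At pH = 9.2, the predominant species is HCO₃⁻.

HCO₃⁻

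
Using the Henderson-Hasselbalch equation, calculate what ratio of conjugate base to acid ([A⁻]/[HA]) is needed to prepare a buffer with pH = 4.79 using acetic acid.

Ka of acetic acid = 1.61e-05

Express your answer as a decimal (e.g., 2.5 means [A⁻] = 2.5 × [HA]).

pKa = -log(1.61e-05) = 4.7932. pH = pKa + log([A⁻]/[HA]), so log([A⁻]/[HA]) = pH − pKa = 4.79 − 4.7932 = -0.0032. [A⁻]/[HA] = 10^(-0.0032) = 0.993

[A⁻]/[HA] = 0.993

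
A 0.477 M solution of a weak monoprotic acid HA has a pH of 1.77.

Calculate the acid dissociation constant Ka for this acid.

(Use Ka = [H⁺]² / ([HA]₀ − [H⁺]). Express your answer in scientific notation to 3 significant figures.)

[H⁺] = 10^(−pH) = 10^(−1.77) = 1.698e-02 M. For HA ⇌ H⁺ + A⁻, Ka = [H⁺][A⁻]/[HA] = [H⁺]² / ([HA]₀ − [H⁺]) = (1.698e-02)² / (0.477 − 1.698e-02) = 6.27e-04.

K_a = 6.27e-04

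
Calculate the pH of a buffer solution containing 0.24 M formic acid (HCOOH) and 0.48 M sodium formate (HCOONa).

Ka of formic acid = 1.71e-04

pKa = -log(1.71e-04) = 3.77. pH = pKa + log([A⁻]/[HA]) = 3.77 + log(0.48/0.24)

pH = 4.07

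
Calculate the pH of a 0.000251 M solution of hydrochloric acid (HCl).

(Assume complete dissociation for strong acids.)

[H⁺] = 0.000251 M for strong acid. pH = -log[H⁺] = -log(0.000251)

pH = 3.60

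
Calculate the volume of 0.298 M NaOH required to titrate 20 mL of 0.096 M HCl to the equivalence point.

At equivalence: moles acid = moles base. moles HCl = 0.096 × 20/1000 = 0.00192 mol. V_base = moles / 0.298 × 1000 = 6.4 mL.

V_{base} = 6.4 mL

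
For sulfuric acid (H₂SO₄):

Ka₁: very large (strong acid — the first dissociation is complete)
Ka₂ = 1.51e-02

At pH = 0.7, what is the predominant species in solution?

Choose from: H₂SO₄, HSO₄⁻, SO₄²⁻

The first dissociation is complete, so H₂SO₄ itself is never the predominant species in water; pKa₂ = -log(1.51e-02) = 1.82. For a polyprotic acid the predominant species crosses at each pKa: below pKa_n the protonated form dominates, above it the deprotonated form does. At pH = 0.7, the predominant species is HSO₄⁻.

HSO₄⁻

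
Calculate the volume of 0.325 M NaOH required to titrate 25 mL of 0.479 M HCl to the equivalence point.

At equivalence: moles acid = moles base. moles HCl = 0.479 × 25/1000 = 0.01197 mol. V_base = moles / 0.325 × 1000 = 36.8 mL.

V_{base} = 36.8 mL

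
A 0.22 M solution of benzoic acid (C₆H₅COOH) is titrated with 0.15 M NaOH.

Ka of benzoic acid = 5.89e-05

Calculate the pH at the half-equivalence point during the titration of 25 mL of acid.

At half-equivalence [HA] = [A⁻], so Henderson-Hasselbalch gives pH = pKa = -log(5.89e-05) = 4.23.

pH = pKa = 4.23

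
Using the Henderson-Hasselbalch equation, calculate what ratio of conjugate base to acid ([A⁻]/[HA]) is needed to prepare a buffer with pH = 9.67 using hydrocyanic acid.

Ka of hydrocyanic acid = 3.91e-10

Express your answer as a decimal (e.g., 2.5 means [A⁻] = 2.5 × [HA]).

pKa = -log(3.91e-10) = 9.4078. pH = pKa + log([A⁻]/[HA]), so log([A⁻]/[HA]) = pH − pKa = 9.67 − 9.4078 = 0.2622. [A⁻]/[HA] = 10^(0.2622) = 1.83

[A⁻]/[HA] = 1.83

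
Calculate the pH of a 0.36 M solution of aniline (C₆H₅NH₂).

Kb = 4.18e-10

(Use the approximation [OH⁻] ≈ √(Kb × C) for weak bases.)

[OH⁻] = √(Kb × C) = √(4.18e-10 × 0.36) = 1.2267e-05. pOH = 4.91, pH = 14 - pOH

pH = 9.09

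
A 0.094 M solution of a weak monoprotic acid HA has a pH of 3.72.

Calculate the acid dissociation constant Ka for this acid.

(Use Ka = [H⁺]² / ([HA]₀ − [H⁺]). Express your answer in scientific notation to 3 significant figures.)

[H⁺] = 10^(−pH) = 10^(−3.72) = 1.905e-04 M. For HA ⇌ H⁺ + A⁻, Ka = [H⁺][A⁻]/[HA] = [H⁺]² / ([HA]₀ − [H⁺]) = (1.905e-04)² / (0.094 − 1.905e-04) = 3.87e-07.

K_a = 3.87e-07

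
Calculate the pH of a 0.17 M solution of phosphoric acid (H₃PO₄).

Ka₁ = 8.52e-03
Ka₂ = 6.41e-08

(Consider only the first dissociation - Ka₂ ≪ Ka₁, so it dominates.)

First dissociation dominates. From Ka₁ = [H⁺][HA⁻]/[H₂A], x² + Ka₁·x − Ka₁·C = 0 with C = 0.17 M and Ka₁ = 8.52e-03. Solving: [H⁺] = (−Ka₁ + √(Ka₁² + 4·Ka₁·C)) / 2 = 3.4036e-02 M. pH = -log(3.4036e-02) = 1.47.

pH = 1.47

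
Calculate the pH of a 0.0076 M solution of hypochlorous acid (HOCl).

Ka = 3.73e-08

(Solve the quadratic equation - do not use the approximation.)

x² + Ka×x - Ka×C = 0. Using quadratic formula: [H⁺] = 1.6818e-05

pH = 4.77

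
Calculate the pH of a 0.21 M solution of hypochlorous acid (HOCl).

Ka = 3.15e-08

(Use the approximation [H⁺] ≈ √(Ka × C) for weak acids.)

[H⁺] = √(Ka × C) = √(3.15e-08 × 0.21) = 8.1333e-05. pH = -log(8.1333e-05)

pH = 4.09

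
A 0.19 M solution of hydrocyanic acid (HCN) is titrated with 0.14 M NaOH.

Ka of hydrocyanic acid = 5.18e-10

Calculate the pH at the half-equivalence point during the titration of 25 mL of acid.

At half-equivalence [HA] = [A⁻], so Henderson-Hasselbalch gives pH = pKa = -log(5.18e-10) = 9.29.

pH = pKa = 9.29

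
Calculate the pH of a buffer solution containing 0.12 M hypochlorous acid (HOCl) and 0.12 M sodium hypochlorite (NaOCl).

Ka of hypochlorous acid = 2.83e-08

pKa = -log(2.83e-08) = 7.55. pH = pKa + log([A⁻]/[HA]) = 7.55 + log(0.12/0.12)

pH = 7.55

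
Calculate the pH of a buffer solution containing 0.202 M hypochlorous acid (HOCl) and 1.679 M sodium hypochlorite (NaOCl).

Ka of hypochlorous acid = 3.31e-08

pKa = -log(3.31e-08) = 7.48. pH = pKa + log([A⁻]/[HA]) = 7.48 + log(1.679/0.202)

pH = 8.40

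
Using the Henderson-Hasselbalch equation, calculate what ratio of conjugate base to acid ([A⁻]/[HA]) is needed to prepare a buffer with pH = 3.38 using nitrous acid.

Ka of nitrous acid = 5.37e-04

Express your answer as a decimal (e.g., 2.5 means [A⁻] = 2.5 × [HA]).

pKa = -log(5.37e-04) = 3.2700. pH = pKa + log([A⁻]/[HA]), so log([A⁻]/[HA]) = pH − pKa = 3.38 − 3.2700 = 0.1100. [A⁻]/[HA] = 10^(0.1100) = 1.29

[A⁻]/[HA] = 1.29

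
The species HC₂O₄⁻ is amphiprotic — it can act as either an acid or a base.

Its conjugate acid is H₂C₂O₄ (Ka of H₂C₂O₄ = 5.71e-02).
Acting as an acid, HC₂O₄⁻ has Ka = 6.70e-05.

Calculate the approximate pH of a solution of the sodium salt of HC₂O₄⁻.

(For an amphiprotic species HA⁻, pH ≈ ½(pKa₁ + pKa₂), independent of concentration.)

pKa₁ = -log(5.71e-02) = 1.24; pKa₂ = -log(6.70e-05) = 4.17. For an amphiprotic species, pH ≈ ½(pKa₁ + pKa₂) = ½(1.24 + 4.17) = 2.71.

pH = 2.71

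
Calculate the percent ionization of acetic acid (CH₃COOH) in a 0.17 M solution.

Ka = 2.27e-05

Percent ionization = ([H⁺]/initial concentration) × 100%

Using Ka equilibrium: x² + Ka×x - Ka×C = 0. Solving: [H⁺] = 1.9531e-03. Percent = (1.9531e-03/0.17) × 100

Percent ionization = 1.15%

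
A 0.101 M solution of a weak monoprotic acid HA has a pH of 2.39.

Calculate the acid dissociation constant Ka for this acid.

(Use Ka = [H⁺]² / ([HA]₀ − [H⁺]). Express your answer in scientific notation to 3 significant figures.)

[H⁺] = 10^(−pH) = 10^(−2.39) = 4.074e-03 M. For HA ⇌ H⁺ + A⁻, Ka = [H⁺][A⁻]/[HA] = [H⁺]² / ([HA]₀ − [H⁺]) = (4.074e-03)² / (0.101 − 4.074e-03) = 1.71e-04.

K_a = 1.71e-04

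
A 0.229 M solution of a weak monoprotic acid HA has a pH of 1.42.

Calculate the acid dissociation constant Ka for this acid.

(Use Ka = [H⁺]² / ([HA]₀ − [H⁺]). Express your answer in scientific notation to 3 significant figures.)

[H⁺] = 10^(−pH) = 10^(−1.42) = 3.802e-02 M. For HA ⇌ H⁺ + A⁻, Ka = [H⁺][A⁻]/[HA] = [H⁺]² / ([HA]₀ − [H⁺]) = (3.802e-02)² / (0.229 − 3.802e-02) = 7.57e-03.

K_a = 7.57e-03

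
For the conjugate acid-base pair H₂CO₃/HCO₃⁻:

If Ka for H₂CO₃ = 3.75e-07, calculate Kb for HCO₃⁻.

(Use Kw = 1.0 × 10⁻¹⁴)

For a conjugate pair Ka × Kb = Kw, so Kb = Kw/Ka = 1.0 × 10⁻¹⁴ / 3.75e-07 = 2.67e-08.

K_b = 2.67e-08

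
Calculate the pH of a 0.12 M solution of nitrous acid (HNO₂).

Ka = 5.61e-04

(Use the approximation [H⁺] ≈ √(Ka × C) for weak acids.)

[H⁺] = √(Ka × C) = √(5.61e-04 × 0.12) = 8.2049e-03. pH = -log(8.2049e-03)

pH = 2.09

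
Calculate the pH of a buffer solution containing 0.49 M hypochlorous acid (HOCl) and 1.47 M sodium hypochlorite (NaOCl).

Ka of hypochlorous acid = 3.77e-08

pKa = -log(3.77e-08) = 7.42. pH = pKa + log([A⁻]/[HA]) = 7.42 + log(1.47/0.49)

pH = 7.90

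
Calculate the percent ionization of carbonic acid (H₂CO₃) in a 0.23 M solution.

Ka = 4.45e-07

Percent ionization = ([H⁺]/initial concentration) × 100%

Using Ka equilibrium: x² + Ka×x - Ka×C = 0. Solving: [H⁺] = 3.1970e-04. Percent = (3.1970e-04/0.23) × 100

Percent ionization = 0.139%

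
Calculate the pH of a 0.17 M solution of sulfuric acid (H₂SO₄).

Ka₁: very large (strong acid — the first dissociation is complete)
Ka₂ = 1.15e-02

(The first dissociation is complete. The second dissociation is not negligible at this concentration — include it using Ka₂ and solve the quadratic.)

First dissociation is complete: [H⁺]₀ = [HSO₄⁻]₀ = C = 0.17 M. Second dissociation HSO₄⁻ ⇌ H⁺ + SO₄²⁻: let x = [SO₄²⁻]. Ka₂ = (C + x)·x / (C − x) = 1.15e-02 → x² + (C + Ka₂)·x − Ka₂·C = 0 → x² + 0.18150·x − 1.955e-03 = 0. x = (−0.18150 + √(0.18150² + 4 × 1.955e-03)) / 2 = 1.0198e-02 M. [H⁺] = C + x = 0.17 + 1.0198e-02 = 1.8020e-01 M. pH = -log(1.8020e-01) = 0.74.

pH = 0.74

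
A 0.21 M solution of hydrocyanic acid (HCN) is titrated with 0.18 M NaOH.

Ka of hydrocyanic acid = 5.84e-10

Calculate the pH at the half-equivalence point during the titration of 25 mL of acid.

At half-equivalence [HA] = [A⁻], so Henderson-Hasselbalch gives pH = pKa = -log(5.84e-10) = 9.23.

pH = pKa = 9.23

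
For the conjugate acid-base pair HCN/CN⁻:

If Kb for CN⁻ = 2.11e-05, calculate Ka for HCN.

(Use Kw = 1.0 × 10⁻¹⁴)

For a conjugate pair Ka × Kb = Kw, so Ka = Kw/Kb = 1.0 × 10⁻¹⁴ / 2.11e-05 = 4.74e-10.

K_a = 4.74e-10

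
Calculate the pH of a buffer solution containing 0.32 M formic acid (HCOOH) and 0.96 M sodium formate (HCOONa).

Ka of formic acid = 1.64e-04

pKa = -log(1.64e-04) = 3.79. pH = pKa + log([A⁻]/[HA]) = 3.79 + log(0.96/0.32)

pH = 4.26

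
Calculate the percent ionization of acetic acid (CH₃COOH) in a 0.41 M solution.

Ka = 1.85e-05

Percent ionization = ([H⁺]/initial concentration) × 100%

Using Ka equilibrium: x² + Ka×x - Ka×C = 0. Solving: [H⁺] = 2.7449e-03. Percent = (2.7449e-03/0.41) × 100

Percent ionization = 0.669%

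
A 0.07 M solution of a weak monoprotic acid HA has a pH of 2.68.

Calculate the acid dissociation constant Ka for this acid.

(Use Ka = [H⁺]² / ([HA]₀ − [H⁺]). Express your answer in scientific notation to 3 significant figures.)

[H⁺] = 10^(−pH) = 10^(−2.68) = 2.089e-03 M. For HA ⇌ H⁺ + A⁻, Ka = [H⁺][A⁻]/[HA] = [H⁺]² / ([HA]₀ − [H⁺]) = (2.089e-03)² / (0.07 − 2.089e-03) = 6.43e-05.

K_a = 6.43e-05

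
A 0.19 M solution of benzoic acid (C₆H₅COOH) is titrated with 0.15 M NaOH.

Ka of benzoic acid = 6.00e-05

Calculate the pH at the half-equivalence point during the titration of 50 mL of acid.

At half-equivalence [HA] = [A⁻], so Henderson-Hasselbalch gives pH = pKa = -log(6.00e-05) = 4.22.

pH = pKa = 4.22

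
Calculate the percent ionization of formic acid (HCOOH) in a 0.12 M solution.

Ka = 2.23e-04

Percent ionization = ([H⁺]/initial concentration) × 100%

Using Ka equilibrium: x² + Ka×x - Ka×C = 0. Solving: [H⁺] = 5.0627e-03. Percent = (5.0627e-03/0.12) × 100

Percent ionization = 4.22%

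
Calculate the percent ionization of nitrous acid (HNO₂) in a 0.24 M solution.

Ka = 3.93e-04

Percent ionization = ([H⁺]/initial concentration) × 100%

Using Ka equilibrium: x² + Ka×x - Ka×C = 0. Solving: [H⁺] = 9.5173e-03. Percent = (9.5173e-03/0.24) × 100

Percent ionization = 3.97%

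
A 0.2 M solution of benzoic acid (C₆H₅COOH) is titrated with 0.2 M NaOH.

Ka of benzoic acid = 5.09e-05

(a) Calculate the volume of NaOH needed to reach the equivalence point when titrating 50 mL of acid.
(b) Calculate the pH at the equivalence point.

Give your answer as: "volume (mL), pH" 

moles acid = 0.2 × 50/1000 = 0.01 mol; V_base = moles/0.2 × 1000 = 50.0 mL. At equivalence only the conjugate base is present: [A⁻] = 0.01/0.100 = 1.0000e-01 M. Kb = Kw/Ka = 1.96e-10; [OH⁻] = √(Kb × [A⁻]) = 4.4324e-06; pOH = 5.35; pH = 14 - pOH = 8.65.

V = 50.0 mL, pH = 8.65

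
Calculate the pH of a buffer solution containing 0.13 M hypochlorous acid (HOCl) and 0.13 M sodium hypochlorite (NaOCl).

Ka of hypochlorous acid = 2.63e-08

pKa = -log(2.63e-08) = 7.58. pH = pKa + log([A⁻]/[HA]) = 7.58 + log(0.13/0.13)

pH = 7.58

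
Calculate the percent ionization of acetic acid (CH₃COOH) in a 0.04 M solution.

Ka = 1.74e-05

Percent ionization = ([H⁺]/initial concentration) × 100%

Using Ka equilibrium: x² + Ka×x - Ka×C = 0. Solving: [H⁺] = 8.2561e-04. Percent = (8.2561e-04/0.04) × 100

Percent ionization = 2.06%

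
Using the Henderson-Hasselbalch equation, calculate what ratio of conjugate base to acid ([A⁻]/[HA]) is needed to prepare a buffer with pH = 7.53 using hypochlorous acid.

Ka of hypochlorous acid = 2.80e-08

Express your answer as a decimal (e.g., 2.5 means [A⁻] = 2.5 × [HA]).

pKa = -log(2.80e-08) = 7.5528. pH = pKa + log([A⁻]/[HA]), so log([A⁻]/[HA]) = pH − pKa = 7.53 − 7.5528 = -0.0228. [A⁻]/[HA] = 10^(-0.0228) = 0.949

[A⁻]/[HA] = 0.949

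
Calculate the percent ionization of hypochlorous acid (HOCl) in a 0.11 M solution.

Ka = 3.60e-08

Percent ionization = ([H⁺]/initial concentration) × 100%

Using Ka equilibrium: x² + Ka×x - Ka×C = 0. Solving: [H⁺] = 6.2911e-05. Percent = (6.2911e-05/0.11) × 100

Percent ionization = 0.0572%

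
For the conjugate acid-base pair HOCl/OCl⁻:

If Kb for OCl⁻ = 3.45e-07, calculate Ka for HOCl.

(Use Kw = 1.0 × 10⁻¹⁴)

For a conjugate pair Ka × Kb = Kw, so Ka = Kw/Kb = 1.0 × 10⁻¹⁴ / 3.45e-07 = 2.90e-08.

K_a = 2.90e-08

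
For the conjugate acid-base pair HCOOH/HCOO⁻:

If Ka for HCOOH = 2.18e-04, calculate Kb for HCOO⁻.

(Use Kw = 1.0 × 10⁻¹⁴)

For a conjugate pair Ka × Kb = Kw, so Kb = Kw/Ka = 1.0 × 10⁻¹⁴ / 2.18e-04 = 4.59e-11.

K_b = 4.59e-11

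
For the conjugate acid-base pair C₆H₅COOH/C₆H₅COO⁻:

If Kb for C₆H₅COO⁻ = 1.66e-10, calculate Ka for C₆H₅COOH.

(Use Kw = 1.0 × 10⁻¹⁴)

For a conjugate pair Ka × Kb = Kw, so Ka = Kw/Kb = 1.0 × 10⁻¹⁴ / 1.66e-10 = 6.02e-05.

K_a = 6.02e-05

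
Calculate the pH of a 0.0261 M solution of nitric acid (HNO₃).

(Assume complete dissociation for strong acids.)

[H⁺] = 0.0261 M for strong acid. pH = -log[H⁺] = -log(0.0261)

pH = 1.58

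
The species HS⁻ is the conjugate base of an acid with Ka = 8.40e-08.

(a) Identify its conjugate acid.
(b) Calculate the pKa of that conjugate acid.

(a) The conjugate acid is formed by adding one H⁺ to HS⁻, giving H₂S. (b) pKa = -log(Ka) = -log(8.40e-08) = 7.08.

Conjugate acid: H₂S; pK_a = 7.08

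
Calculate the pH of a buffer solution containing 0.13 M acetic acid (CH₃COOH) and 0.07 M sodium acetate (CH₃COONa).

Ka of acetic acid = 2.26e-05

pKa = -log(2.26e-05) = 4.65. pH = pKa + log([A⁻]/[HA]) = 4.65 + log(0.07/0.13)

pH = 4.38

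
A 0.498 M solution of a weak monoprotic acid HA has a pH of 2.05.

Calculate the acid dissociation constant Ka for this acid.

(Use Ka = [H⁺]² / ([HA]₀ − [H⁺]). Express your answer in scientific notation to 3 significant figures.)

[H⁺] = 10^(−pH) = 10^(−2.05) = 8.913e-03 M. For HA ⇌ H⁺ + A⁻, Ka = [H⁺][A⁻]/[HA] = [H⁺]² / ([HA]₀ − [H⁺]) = (8.913e-03)² / (0.498 − 8.913e-03) = 1.62e-04.

K_a = 1.62e-04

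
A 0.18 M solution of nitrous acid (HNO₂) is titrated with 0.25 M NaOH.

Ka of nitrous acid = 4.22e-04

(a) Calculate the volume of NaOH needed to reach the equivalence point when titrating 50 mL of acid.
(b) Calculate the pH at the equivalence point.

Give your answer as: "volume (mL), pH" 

moles acid = 0.18 × 50/1000 = 0.009 mol; V_base = moles/0.25 × 1000 = 36.0 mL. At equivalence only the conjugate base is present: [A⁻] = 0.009/0.086 = 1.0465e-01 M. Kb = Kw/Ka = 2.37e-11; [OH⁻] = √(Kb × [A⁻]) = 1.5748e-06; pOH = 5.80; pH = 14 - pOH = 8.20.

V = 36.0 mL, pH = 8.20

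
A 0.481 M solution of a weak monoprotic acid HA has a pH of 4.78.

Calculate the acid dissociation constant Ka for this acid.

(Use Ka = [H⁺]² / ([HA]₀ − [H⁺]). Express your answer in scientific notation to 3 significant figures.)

[H⁺] = 10^(−pH) = 10^(−4.78) = 1.660e-05 M. For HA ⇌ H⁺ + A⁻, Ka = [H⁺][A⁻]/[HA] = [H⁺]² / ([HA]₀ − [H⁺]) = (1.660e-05)² / (0.481 − 1.660e-05) = 5.73e-10.

K_a = 5.73e-10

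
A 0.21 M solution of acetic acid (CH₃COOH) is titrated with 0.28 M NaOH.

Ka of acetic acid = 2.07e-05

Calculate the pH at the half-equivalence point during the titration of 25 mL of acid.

At half-equivalence [HA] = [A⁻], so Henderson-Hasselbalch gives pH = pKa = -log(2.07e-05) = 4.68.

pH = pKa = 4.68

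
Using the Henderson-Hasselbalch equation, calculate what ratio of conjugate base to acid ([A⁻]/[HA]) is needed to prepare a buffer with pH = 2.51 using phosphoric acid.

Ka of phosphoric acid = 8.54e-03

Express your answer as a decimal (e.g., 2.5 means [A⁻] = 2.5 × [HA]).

pKa = -log(8.54e-03) = 2.0685. pH = pKa + log([A⁻]/[HA]), so log([A⁻]/[HA]) = pH − pKa = 2.51 − 2.0685 = 0.4415. [A⁻]/[HA] = 10^(0.4415) = 2.76

[A⁻]/[HA] = 2.76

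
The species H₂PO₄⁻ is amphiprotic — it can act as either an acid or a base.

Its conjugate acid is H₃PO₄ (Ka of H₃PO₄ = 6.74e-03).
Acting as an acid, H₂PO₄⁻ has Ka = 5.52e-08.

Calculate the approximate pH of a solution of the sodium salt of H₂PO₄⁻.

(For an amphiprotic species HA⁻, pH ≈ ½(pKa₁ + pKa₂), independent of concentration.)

pKa₁ = -log(6.74e-03) = 2.17; pKa₂ = -log(5.52e-08) = 7.26. For an amphiprotic species, pH ≈ ½(pKa₁ + pKa₂) = ½(2.17 + 7.26) = 4.71.

pH = 4.71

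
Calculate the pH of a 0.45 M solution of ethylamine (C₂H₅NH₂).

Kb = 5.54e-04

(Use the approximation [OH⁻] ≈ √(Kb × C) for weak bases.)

[OH⁻] = √(Kb × C) = √(5.54e-04 × 0.45) = 1.5789e-02. pOH = 1.80, pH = 14 - pOH

pH = 12.20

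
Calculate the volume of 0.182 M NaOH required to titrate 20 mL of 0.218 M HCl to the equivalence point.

At equivalence: moles acid = moles base. moles HCl = 0.218 × 20/1000 = 0.00436 mol. V_base = moles / 0.182 × 1000 = 24.0 mL.

V_{base} = 24.0 mL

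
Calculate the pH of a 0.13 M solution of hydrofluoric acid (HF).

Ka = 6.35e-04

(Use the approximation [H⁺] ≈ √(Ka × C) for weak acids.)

[H⁺] = √(Ka × C) = √(6.35e-04 × 0.13) = 9.0857e-03. pH = -log(9.0857e-03)

pH = 2.04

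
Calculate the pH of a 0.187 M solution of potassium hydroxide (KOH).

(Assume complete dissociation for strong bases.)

[OH⁻] = 0.187 M for strong base. pOH = -log[OH⁻] = 0.73, pH = 14 - pOH

pH = 13.27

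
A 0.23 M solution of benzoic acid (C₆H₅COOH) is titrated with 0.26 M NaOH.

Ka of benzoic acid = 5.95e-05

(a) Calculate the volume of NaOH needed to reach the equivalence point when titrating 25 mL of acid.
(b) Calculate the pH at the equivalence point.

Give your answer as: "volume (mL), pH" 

moles acid = 0.23 × 25/1000 = 0.00575 mol; V_base = moles/0.26 × 1000 = 22.1 mL. At equivalence only the conjugate base is present: [A⁻] = 0.00575/0.047 = 1.2204e-01 M. Kb = Kw/Ka = 1.68e-10; [OH⁻] = √(Kb × [A⁻]) = 4.5289e-06; pOH = 5.34; pH = 14 - pOH = 8.66.

V = 22.1 mL, pH = 8.66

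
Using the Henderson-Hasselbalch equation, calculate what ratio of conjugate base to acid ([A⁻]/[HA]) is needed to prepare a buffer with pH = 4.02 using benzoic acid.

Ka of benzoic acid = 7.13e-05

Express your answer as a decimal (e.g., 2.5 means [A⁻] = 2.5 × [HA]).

pKa = -log(7.13e-05) = 4.1469. pH = pKa + log([A⁻]/[HA]), so log([A⁻]/[HA]) = pH − pKa = 4.02 − 4.1469 = -0.1269. [A⁻]/[HA] = 10^(-0.1269) = 0.747

[A⁻]/[HA] = 0.747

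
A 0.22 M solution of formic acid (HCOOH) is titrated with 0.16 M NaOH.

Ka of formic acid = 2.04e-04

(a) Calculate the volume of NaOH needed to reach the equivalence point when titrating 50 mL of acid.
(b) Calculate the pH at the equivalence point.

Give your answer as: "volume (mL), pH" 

moles acid = 0.22 × 50/1000 = 0.011 mol; V_base = moles/0.16 × 1000 = 68.7 mL. At equivalence only the conjugate base is present: [A⁻] = 0.011/0.119 = 9.2632e-02 M. Kb = Kw/Ka = 4.90e-11; [OH⁻] = √(Kb × [A⁻]) = 2.1309e-06; pOH = 5.67; pH = 14 - pOH = 8.33.

V = 68.7 mL, pH = 8.33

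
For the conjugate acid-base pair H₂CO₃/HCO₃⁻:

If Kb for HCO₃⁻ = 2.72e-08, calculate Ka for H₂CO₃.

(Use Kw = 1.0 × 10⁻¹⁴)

For a conjugate pair Ka × Kb = Kw, so Ka = Kw/Kb = 1.0 × 10⁻¹⁴ / 2.72e-08 = 3.68e-07.

K_a = 3.68e-07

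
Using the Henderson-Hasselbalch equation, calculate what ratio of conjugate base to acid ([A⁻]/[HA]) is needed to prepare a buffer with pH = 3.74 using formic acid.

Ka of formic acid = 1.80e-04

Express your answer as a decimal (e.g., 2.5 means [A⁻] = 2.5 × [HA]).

pKa = -log(1.80e-04) = 3.7447. pH = pKa + log([A⁻]/[HA]), so log([A⁻]/[HA]) = pH − pKa = 3.74 − 3.7447 = -0.0047. [A⁻]/[HA] = 10^(-0.0047) = 0.989

[A⁻]/[HA] = 0.989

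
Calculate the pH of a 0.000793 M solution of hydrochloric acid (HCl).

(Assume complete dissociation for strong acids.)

[H⁺] = 0.000793 M for strong acid. pH = -log[H⁺] = -log(0.000793)

pH = 3.10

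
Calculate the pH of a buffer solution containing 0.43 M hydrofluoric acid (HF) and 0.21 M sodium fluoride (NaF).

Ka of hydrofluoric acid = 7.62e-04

pKa = -log(7.62e-04) = 3.12. pH = pKa + log([A⁻]/[HA]) = 3.12 + log(0.21/0.43)

pH = 2.81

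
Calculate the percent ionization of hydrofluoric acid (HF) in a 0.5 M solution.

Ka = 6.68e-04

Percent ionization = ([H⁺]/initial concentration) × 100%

Using Ka equilibrium: x² + Ka×x - Ka×C = 0. Solving: [H⁺] = 1.7945e-02. Percent = (1.7945e-02/0.5) × 100

Percent ionization = 3.59%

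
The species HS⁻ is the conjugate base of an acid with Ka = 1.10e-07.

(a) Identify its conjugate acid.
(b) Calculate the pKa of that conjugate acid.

(a) The conjugate acid is formed by adding one H⁺ to HS⁻, giving H₂S. (b) pKa = -log(Ka) = -log(1.10e-07) = 6.96.

Conjugate acid: H₂S; pK_a = 6.96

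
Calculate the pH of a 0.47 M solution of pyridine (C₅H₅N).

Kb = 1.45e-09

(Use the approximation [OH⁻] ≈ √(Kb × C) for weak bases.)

[OH⁻] = √(Kb × C) = √(1.45e-09 × 0.47) = 2.6106e-05. pOH = 4.58, pH = 14 - pOH

pH = 9.42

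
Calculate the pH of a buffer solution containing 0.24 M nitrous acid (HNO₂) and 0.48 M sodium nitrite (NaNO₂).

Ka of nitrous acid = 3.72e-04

pKa = -log(3.72e-04) = 3.43. pH = pKa + log([A⁻]/[HA]) = 3.43 + log(0.48/0.24)

pH = 3.73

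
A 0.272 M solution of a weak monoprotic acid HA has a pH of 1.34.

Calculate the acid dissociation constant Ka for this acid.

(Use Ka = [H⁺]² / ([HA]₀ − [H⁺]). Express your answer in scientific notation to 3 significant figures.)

[H⁺] = 10^(−pH) = 10^(−1.34) = 4.571e-02 M. For HA ⇌ H⁺ + A⁻, Ka = [H⁺][A⁻]/[HA] = [H⁺]² / ([HA]₀ − [H⁺]) = (4.571e-02)² / (0.272 − 4.571e-02) = 9.23e-03.

K_a = 9.23e-03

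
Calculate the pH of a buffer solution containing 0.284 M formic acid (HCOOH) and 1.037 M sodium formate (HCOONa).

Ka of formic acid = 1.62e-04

pKa = -log(1.62e-04) = 3.79. pH = pKa + log([A⁻]/[HA]) = 3.79 + log(1.037/0.284)

pH = 4.35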